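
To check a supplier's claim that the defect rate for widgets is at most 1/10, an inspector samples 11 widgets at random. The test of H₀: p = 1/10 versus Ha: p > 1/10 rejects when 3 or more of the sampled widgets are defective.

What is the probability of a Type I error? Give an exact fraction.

1791237017/20000000000

The significance level is the probability, assuming p = 1/10, of seeing 3 or more defectives in 11 draws.
Via the complement, α = 1 − Σ_{j=0}^{2} C(11,j)(1/10)^j(9/10)^{11-j} = 1791237017/20000000000.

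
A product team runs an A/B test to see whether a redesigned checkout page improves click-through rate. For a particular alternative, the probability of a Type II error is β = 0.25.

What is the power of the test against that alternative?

Power = 1 − β = 1 − 0.25 = 0.75.

0.75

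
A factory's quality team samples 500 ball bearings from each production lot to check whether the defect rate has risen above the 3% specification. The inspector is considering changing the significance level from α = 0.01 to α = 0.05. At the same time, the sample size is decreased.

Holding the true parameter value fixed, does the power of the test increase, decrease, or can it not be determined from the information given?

The first change alone would make β decrease; the second alone would make β increase. Which effect dominates depends on the magnitudes, which are not given.
Since power = 1 − β, the effect on power is likewise indeterminate.

Cannot be determined from the information given.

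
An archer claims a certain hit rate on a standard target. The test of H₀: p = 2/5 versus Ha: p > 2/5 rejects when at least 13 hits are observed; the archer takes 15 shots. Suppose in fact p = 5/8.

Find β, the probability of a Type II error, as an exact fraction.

β = P(fail to reject H₀ | Ha true) = P(X ≤ 12 | p = 5/8), X ~ Binomial(15, 5/8).
Summing C(15,j)·(5/8)^j·(3/8)^{15-j} for j = 0..12 gives 33725631854457/35184372088832.

33725631854457/35184372088832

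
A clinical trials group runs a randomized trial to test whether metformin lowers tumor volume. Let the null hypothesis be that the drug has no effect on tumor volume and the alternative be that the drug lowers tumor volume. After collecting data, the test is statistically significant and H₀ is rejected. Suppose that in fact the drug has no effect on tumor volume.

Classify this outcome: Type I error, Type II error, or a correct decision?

Type I error

H₀ was rejected, but H₀ is actually true.
Rejecting a true null hypothesis is a Type I error (false positive).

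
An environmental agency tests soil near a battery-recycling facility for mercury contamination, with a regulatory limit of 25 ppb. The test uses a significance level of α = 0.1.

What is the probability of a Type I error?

The significance level α is, by definition, the probability of a Type I error — P(reject H₀ | H₀ true).

0.1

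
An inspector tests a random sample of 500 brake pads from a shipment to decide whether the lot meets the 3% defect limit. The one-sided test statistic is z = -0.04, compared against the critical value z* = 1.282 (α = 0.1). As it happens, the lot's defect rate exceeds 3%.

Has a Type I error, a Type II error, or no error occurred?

The conventional null hypothesis is that the lot's defect rate is 3% (within specification).
Since z = -0.04 ≤ z* = 1.282, H₀ is not rejected.
H₀ is false (actually the lot's defect rate exceeds 3%).
Failing to reject a false H₀ is a Type II error.

Type II error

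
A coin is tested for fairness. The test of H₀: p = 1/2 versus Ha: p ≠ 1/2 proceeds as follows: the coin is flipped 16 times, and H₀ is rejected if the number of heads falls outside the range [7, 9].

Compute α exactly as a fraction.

14893/32768

α = P(K ≤ 6 or K ≥ 10 | p = 1/2), K ~ Binomial(16, 1/2).
By symmetry, α = 2·P(K ≤ 6) = 2·(1 + 16 + 120 + 560 + 1820 + 4368 + 8008)/65536 = 29786/65536 = 14893/32768.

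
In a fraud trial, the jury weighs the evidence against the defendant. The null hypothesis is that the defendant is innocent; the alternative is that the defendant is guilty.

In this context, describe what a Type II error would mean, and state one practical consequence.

A Type II error would mean concluding that the defendant is innocent (or at least failing to establish that the defendant is guilty) when in fact the defendant is guilty. Consequence: a guilty person goes free.

A Type II error is failing to reject H₀ when H₀ is false.
Here that means acquitting the defendant when actually the defendant is guilty.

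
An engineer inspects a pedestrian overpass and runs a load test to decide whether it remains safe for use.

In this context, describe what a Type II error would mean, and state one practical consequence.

With the conventional null hypothesis that the structure meets the required load capacity (safe):
A Type II error is failing to reject H₀ when H₀ is false.
Here that means keeping the structure open when actually the structure is structurally deficient.

A Type II error would mean concluding that the structure meets the required load capacity (safe) (or at least failing to establish that the structure is structurally deficient) when in fact the structure is structurally deficient. Consequence: a deficient structure remains in service and may fail under load.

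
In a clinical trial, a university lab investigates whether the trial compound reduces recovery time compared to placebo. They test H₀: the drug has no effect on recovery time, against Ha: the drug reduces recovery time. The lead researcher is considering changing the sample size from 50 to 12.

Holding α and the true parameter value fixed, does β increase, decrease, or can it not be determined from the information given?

It increases.

With less data the test statistic is noisier; under Ha, more outcomes land inside the acceptance region.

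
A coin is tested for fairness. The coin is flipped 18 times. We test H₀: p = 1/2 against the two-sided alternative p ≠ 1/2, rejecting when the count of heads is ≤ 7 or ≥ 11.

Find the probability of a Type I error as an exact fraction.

α = P(S ≤ 7 or S ≥ 11 | p = 1/2), S ~ Binomial(18, 1/2).
The two tails are symmetric, so α = 2·(1 + 18 + 153 + 816 + 3060 + 8568 + 18564 + 31824)/2^18 = 126008/262144 = 15751/32768.

15751/32768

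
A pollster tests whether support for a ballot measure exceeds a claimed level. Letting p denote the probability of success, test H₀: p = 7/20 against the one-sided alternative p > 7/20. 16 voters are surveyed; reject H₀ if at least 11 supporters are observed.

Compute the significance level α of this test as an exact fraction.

α = P(reject H₀ | H₀ true) = P(X ≥ 11 | p = 7/20), with X ~ Binomial(16, 7/20).
Adding the binomial terms for j = 11 through 16 with p = 7/20 yields 4060307786148717957/655360000000000000000.

4060307786148717957/655360000000000000000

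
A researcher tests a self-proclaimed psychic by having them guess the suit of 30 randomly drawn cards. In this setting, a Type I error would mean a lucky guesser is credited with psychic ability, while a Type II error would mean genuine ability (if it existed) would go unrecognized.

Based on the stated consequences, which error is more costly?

The Type I consequence (a lucky guesser is credited with psychic ability) is more severe than the Type II consequence (genuine ability (if it existed) would go unrecognized).

Type I error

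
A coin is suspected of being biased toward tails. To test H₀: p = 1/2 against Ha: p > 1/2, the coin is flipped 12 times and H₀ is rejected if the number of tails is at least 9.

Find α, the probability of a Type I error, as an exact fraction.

Under H₀, X ~ Binomial(12, 1/2), and α = P(X ≥ 9).
P(X ≥ 9) = [C(12,9) + C(12,10) + C(12,11) + C(12,12)] / 2^12 = (220 + 66 + 12 + 1) / 4096 = 299/4096.

299/4096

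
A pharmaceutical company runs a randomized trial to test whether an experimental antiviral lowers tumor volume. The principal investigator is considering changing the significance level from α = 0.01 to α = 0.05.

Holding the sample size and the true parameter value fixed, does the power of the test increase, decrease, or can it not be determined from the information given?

Relaxing α lowers the evidence threshold; under Ha, outcomes that previously fell short now trigger rejection.
Since power = 1 − β and β decreases, power increases.

It increases.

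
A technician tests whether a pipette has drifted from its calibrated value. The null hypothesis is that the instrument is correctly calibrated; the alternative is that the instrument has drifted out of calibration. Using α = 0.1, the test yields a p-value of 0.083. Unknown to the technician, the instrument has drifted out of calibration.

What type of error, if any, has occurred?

Since p = 0.083 < α = 0.1, H₀ is rejected.
H₀ is false (actually the instrument has drifted out of calibration).
The decision matches the true state — no error.

No error — this is a correct decision.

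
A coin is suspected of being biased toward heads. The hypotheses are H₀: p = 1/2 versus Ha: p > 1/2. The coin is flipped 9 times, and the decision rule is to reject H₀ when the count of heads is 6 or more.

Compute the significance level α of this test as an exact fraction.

Under H₀, X ~ Binomial(9, 1/2), and α = P(X ≥ 6).
That's C(9,6) + C(9,7) + C(9,8) + C(9,9) over 2^9, i.e. (84 + 36 + 9 + 1)/512 = 130/512 = 65/256.

65/256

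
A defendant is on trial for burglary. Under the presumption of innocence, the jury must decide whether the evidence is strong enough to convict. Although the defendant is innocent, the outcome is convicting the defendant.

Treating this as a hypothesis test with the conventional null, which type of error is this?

Type I error

The null hypothesis here is that the defendant is innocent.
'Convicting the defendant' corresponds to rejecting H₀.
H₀ was rejected but H₀ is true — a Type I error (false positive).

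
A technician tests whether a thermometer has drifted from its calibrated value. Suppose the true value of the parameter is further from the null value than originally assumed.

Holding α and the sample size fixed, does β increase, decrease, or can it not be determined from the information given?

The further the true parameter sits from the null value, the more of the Ha sampling distribution falls in the rejection region.

It decreases.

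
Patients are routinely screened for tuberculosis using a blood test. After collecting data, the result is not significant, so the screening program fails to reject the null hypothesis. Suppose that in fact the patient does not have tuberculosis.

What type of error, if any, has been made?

The conventional null hypothesis here is that the patient does not have tuberculosis.
The test retained a true H₀ — the decision matches the true state.

No error (correct decision).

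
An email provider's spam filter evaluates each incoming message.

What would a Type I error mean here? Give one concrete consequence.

With the conventional null hypothesis that the message is legitimate (not spam):
A Type I error is rejecting H₀ when H₀ is true.
Here that means sending the message to the spam folder when actually the message is legitimate (not spam).

A Type I error would mean concluding that the message is spam when in fact the message is legitimate (not spam). Consequence: a legitimate email — possibly an important one — is hidden in the spam folder.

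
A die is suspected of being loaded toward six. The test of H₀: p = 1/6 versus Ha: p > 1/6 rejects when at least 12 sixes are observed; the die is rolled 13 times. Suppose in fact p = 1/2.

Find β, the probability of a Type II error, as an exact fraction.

4089/4096

β = P(fail to reject H₀ | Ha true) = P(X ≤ 11 | p = 1/2), X ~ Binomial(13, 1/2).
Equivalently, β = 1 − P(X ≥ 12) = 4089/4096.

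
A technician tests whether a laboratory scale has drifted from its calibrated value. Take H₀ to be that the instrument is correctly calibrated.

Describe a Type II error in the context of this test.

A Type II error is failing to reject H₀ when H₀ is false.
Here that means leaving the instrument in service when actually the instrument has drifted out of calibration.

A Type II error would mean concluding that the instrument is correctly calibrated (or at least failing to establish that the instrument has drifted out of calibration) when in fact the instrument has drifted out of calibration.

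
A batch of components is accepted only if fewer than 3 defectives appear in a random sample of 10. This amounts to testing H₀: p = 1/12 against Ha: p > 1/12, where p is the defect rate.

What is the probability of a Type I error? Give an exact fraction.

229526089/5159780352

The significance level is the probability, assuming p = 1/12, of seeing 3 or more defectives in 10 draws.
Via the complement, α = 1 − Σ_{j=0}^{2} C(10,j)(1/12)^j(11/12)^{10-j} = 229526089/5159780352.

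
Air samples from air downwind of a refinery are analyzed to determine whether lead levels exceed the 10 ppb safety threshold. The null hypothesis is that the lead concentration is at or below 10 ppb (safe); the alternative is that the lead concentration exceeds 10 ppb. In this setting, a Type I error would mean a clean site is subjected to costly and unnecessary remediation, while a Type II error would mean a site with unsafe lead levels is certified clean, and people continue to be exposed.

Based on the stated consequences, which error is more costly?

Type II error

The Type II consequence (a site with unsafe lead levels is certified clean, and people continue to be exposed) is more severe than the Type I consequence (a clean site is subjected to costly and unnecessary remediation).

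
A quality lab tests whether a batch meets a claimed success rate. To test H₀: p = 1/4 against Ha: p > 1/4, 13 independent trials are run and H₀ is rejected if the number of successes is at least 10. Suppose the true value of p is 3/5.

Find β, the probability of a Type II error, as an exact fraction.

202983472/244140625

β = P(fail to reject H₀ | Ha true) = P(S ≤ 9 | p = 3/5), S ~ Binomial(13, 3/5).
Equivalently, β = 1 − P(S ≥ 10) = 202983472/244140625.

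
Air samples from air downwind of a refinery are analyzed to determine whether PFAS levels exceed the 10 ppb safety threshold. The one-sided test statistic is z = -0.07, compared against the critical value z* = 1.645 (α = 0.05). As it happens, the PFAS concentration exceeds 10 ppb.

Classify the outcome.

The conventional null hypothesis is that the PFAS concentration is at or below 10 ppb (safe).
Since z = -0.07 ≤ z* = 1.645, H₀ is not rejected.
H₀ is false (actually the PFAS concentration exceeds 10 ppb).
Failing to reject a false H₀ is a Type II error.

Type II error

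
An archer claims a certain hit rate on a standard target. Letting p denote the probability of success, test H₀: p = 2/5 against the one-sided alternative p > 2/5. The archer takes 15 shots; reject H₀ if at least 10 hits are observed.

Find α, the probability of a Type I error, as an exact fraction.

α = P(reject H₀ | H₀ true) = P(S ≥ 10 | p = 2/5), with S ~ Binomial(15, 2/5).
P(S ≥ 10) = Σ_{j=10}^{15} C(15,j)·(2/5)^j·(3/5)^{15-j} = 1032510464/30517578125.

1032510464/30517578125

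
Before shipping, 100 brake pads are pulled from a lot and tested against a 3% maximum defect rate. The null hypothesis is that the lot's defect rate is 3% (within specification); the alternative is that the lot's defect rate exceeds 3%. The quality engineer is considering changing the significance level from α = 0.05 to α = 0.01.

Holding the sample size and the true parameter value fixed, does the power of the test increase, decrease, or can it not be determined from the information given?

It decreases.

A smaller α moves the rejection region further into the tail. With the alternative true, more outcomes now fall outside the rejection region, so failing to reject becomes more likely.
Since power = 1 − β and β increases, power decreases.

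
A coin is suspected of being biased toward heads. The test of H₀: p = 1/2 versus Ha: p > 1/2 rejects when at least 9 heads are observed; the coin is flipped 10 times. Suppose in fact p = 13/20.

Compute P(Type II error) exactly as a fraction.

β = P(fail to reject H₀ | Ha true) = P(X ≤ 8 | p = 13/20), X ~ Binomial(10, 13/20).
Equivalently, β = 1 − P(X ≥ 9) = 9359826552041/10240000000000.

9359826552041/10240000000000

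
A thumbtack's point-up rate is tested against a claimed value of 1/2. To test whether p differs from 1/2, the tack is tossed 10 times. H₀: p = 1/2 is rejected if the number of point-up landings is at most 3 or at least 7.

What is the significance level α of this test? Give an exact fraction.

Under H₀, S ~ Binomial(10, 1/2); α is the probability of landing in either tail, P(S ≤ 3) + P(S ≥ 7).
By symmetry, α = 2·P(S ≤ 3) = 2·(1 + 10 + 45 + 120)/1024 = 352/1024 = 11/32.

11/32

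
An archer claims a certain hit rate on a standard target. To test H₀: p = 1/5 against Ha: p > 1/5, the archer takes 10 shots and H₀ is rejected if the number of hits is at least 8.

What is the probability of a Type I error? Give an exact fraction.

761/9765625

α = P(reject H₀ | H₀ true) = P(S ≥ 8 | p = 1/5), with S ~ Binomial(10, 1/5).
Adding the binomial terms for j = 8 through 10 with p = 1/5 yields 761/9765625.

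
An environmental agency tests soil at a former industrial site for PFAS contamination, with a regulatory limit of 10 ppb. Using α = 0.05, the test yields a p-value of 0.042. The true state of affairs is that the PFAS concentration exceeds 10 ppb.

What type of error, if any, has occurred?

No error — this is a correct decision.

The conventional null hypothesis is that the PFAS concentration is at or below 10 ppb (safe).
Since p = 0.042 < α = 0.05, H₀ is rejected.
H₀ is false (actually the PFAS concentration exceeds 10 ppb).
The decision matches the true state — no error.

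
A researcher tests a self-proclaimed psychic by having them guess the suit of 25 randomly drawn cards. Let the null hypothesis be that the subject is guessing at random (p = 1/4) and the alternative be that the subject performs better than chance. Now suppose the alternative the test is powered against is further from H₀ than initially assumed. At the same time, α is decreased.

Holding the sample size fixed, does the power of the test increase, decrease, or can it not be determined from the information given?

The first change alone would make β decrease; the second alone would make β increase. Which effect dominates depends on the magnitudes, which are not given.
Since power = 1 − β, the effect on power is likewise indeterminate.

Cannot be determined from the information given.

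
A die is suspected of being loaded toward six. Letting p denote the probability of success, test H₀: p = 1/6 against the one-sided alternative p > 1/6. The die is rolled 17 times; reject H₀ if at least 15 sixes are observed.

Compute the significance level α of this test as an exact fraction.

Under H₀, X ~ Binomial(17, 1/6), and α = P(X ≥ 15).
Summing C(17,j)(1/6)^j(5/6)^{17−j} for j = 15,…,17 gives 581/2821109907456.

581/2821109907456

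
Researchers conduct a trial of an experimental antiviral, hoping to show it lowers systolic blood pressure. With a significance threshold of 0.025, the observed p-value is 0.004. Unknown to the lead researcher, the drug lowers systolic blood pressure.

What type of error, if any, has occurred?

Neither — the decision is correct.

The conventional null hypothesis is that the drug has no effect on systolic blood pressure.
Since p = 0.004 < α = 0.025, H₀ is rejected.
H₀ is false (actually the drug lowers systolic blood pressure).
The decision matches the true state — no error.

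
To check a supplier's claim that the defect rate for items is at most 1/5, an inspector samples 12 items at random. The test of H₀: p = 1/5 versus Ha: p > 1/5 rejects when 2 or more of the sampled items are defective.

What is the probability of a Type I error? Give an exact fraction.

α = P(reject H₀ | H₀ true) = P(X ≥ 2 | p = 1/5), X ~ Binomial(12, 1/5).
Computing the lower-tail complement: 1 − 67108864/244140625 = 177031761/244140625.

177031761/244140625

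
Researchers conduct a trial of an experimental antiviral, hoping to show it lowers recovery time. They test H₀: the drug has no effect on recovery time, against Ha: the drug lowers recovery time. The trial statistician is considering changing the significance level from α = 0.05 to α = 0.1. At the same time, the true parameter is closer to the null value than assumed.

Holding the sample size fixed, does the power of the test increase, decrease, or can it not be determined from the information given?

Cannot be determined from the information given.

The first change alone would make β decrease; the second alone would make β increase. Which effect dominates depends on the magnitudes, which are not given.
Since power = 1 − β, the effect on power is likewise indeterminate.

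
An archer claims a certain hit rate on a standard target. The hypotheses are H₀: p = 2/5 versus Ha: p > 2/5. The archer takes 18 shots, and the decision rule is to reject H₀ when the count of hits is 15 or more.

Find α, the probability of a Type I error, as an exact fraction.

163905536/762939453125

α = P(reject H₀ | H₀ true) = P(S ≥ 15 | p = 2/5), with S ~ Binomial(18, 2/5).
Summing C(18,j)(2/5)^j(3/5)^{18−j} for j = 15,…,18 gives 163905536/762939453125.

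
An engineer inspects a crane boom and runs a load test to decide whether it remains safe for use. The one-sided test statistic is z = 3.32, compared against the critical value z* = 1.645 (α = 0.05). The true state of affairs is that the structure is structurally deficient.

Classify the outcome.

The conventional null hypothesis is that the structure meets the required load capacity (safe).
Since z = 3.32 > z* = 1.645, H₀ is rejected.
H₀ is false (actually the structure is structurally deficient).
The decision matches the true state — no error.

No error (correct decision).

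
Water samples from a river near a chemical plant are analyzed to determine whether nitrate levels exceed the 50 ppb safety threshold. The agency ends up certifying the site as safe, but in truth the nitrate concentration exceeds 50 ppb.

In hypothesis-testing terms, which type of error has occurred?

Type II error

The null hypothesis here is that the nitrate concentration is at or below 50 ppb (safe).
'Certifying the site as safe' corresponds to failing to reject H₀.
H₀ was not rejected but H₀ is false — a Type II error (false negative).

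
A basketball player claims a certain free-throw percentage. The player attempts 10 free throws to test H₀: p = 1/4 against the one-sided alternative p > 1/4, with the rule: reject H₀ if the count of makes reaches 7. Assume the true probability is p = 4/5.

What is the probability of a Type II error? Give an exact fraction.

1180409/9765625

β = P(fail to reject H₀ | Ha true) = P(S ≤ 6 | p = 4/5), S ~ Binomial(10, 4/5).
Adding the binomial probabilities P(S=0)+…+P(S=6) at p = 4/5 gives 1180409/9765625.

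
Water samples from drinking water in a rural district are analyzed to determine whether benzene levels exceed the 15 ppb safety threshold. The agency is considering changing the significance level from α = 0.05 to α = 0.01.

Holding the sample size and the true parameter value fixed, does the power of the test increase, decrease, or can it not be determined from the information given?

Lowering α raises the bar for rejection; under Ha, the test now fails to reject on outcomes it previously would have rejected.
Since power = 1 − β and β increases, power decreases.

It decreases.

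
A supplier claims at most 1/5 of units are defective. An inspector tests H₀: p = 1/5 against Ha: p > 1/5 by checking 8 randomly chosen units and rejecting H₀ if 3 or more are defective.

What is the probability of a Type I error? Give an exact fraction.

79329/390625

The significance level is the probability, assuming p = 1/5, of seeing 3 or more defectives in 8 draws.
Via the complement, α = 1 − Σ_{j=0}^{2} C(8,j)(1/5)^j(4/5)^{8-j} = 79329/390625.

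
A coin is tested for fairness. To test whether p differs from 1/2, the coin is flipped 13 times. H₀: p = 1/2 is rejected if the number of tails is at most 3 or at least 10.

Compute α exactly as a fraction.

Under H₀, K ~ Binomial(13, 1/2); α is the probability of landing in either tail, P(K ≤ 3) + P(K ≥ 10).
By symmetry, α = 2·P(K ≤ 3) = 2·(1 + 13 + 78 + 286)/8192 = 756/8192 = 189/2048.

189/2048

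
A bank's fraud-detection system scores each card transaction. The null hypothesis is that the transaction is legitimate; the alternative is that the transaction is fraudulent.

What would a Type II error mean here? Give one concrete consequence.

A Type II error would mean concluding that the transaction is legitimate (or at least failing to establish that the transaction is fraudulent) when in fact the transaction is fraudulent. Consequence: a fraudulent charge goes through and the bank absorbs the loss.

A Type II error is failing to reject H₀ when H₀ is false.
Here that means approving the transaction when actually the transaction is fraudulent.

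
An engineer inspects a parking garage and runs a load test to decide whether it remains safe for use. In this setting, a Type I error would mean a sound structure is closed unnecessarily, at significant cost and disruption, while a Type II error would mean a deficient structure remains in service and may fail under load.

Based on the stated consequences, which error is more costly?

Type II error

The Type II consequence (a deficient structure remains in service and may fail under load) is more severe than the Type I consequence (a sound structure is closed unnecessarily, at significant cost and disruption).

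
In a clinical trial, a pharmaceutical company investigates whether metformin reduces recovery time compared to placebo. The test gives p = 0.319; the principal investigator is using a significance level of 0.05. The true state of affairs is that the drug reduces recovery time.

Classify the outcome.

The conventional null hypothesis is that the drug has no effect on recovery time.
Since p = 0.319 ≥ α = 0.05, H₀ is not rejected.
H₀ is false (actually the drug reduces recovery time).
Failing to reject a false H₀ is a Type II error.

Type II error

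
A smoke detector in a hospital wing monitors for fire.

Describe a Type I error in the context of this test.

With the conventional null hypothesis that there is no fire:
A Type I error is rejecting H₀ when H₀ is true.
Here that means sounding the alarm and evacuating the building when actually there is no fire.

A Type I error would mean concluding that there is a fire when in fact there is no fire.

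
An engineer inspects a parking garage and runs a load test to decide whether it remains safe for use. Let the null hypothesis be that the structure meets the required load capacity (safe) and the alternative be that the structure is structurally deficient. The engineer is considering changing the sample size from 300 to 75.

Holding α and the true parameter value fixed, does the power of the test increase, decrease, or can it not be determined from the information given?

It decreases.

With less data the test statistic is noisier; under Ha, more outcomes land inside the acceptance region.
Since power = 1 − β and β increases, power decreases.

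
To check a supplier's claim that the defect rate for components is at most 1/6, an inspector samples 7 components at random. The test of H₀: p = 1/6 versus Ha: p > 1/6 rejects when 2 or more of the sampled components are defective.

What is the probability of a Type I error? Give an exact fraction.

7703/23328

The significance level is the probability, assuming p = 1/6, of seeing 2 or more defectives in 7 draws.
α = 1 − P(K ≤ 1) = 1 − 15625/23328 = 7703/23328.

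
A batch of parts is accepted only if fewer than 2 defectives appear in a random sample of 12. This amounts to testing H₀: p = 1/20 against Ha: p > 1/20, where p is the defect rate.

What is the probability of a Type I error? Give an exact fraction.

α = P(reject H₀ | H₀ true) = P(Y ≥ 2 | p = 1/20), Y ~ Binomial(12, 1/20).
Via the complement, α = 1 − Σ_{j=0}^{1} C(12,j)(1/20)^j(19/20)^{12-j} = 484801974155211/4096000000000000.

484801974155211/4096000000000000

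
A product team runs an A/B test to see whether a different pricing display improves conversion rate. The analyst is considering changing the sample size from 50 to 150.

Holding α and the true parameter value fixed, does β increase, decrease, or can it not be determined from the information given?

It decreases.

Increasing n separates the H₀ and Ha sampling distributions, so under Ha fewer outcomes land in the acceptance region.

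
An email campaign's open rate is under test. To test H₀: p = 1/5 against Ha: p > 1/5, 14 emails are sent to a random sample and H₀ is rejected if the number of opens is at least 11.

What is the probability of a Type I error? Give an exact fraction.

The Type I error probability is α = P(X ≥ 11) computed under H₀, where X ~ Binomial(14, 1/5).
Adding the binomial terms for j = 11 through 14 with p = 1/5 yields 24809/6103515625.

24809/6103515625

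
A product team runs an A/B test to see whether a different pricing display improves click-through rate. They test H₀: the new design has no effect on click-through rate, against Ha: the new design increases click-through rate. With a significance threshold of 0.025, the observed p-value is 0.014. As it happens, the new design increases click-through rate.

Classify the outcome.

No error (correct decision).

Since p = 0.014 < α = 0.025, H₀ is rejected.
H₀ is false (actually the new design increases click-through rate).
The decision matches the true state — no error.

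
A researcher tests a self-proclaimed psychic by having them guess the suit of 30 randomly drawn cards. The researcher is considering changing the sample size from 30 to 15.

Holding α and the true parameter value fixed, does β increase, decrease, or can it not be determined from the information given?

With less data the test statistic is noisier; under Ha, more outcomes land inside the acceptance region.

It increases.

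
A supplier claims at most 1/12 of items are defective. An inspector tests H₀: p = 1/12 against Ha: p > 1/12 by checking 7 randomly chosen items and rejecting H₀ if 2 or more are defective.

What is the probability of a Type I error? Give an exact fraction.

219095/1990656

Under H₀, S ~ Binomial(7, 1/12); the Type I error rate is P(S ≥ 2).
Via the complement, α = 1 − Σ_{j=0}^{1} C(7,j)(1/12)^j(11/12)^{7-j} = 219095/1990656.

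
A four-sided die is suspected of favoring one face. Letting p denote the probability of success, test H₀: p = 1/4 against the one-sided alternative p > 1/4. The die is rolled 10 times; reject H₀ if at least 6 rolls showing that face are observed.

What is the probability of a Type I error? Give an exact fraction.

The Type I error probability is α = P(Y ≥ 6) computed under H₀, where Y ~ Binomial(10, 1/4).
Adding the binomial terms for j = 6 through 10 with p = 1/4 yields 10343/524288.

10343/524288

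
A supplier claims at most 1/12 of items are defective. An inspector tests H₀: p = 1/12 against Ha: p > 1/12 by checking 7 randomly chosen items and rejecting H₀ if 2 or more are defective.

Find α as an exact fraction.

219095/1990656

The significance level is the probability, assuming p = 1/12, of seeing 2 or more defectives in 7 draws.
Via the complement, α = 1 − Σ_{j=0}^{1} C(7,j)(1/12)^j(11/12)^{7-j} = 219095/1990656.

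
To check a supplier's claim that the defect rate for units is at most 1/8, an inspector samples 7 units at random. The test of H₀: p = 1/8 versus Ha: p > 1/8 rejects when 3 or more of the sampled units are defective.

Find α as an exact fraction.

Under H₀, S ~ Binomial(7, 1/8); the Type I error rate is P(S ≥ 3).
Computing the lower-tail complement: 1 − 2000033/2097152 = 97119/2097152.

97119/2097152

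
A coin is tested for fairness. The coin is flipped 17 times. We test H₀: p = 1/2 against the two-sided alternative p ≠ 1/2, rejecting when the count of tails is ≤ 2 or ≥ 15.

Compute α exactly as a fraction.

77/32768

Under H₀, K ~ Binomial(17, 1/2); α is the probability of landing in either tail, P(K ≤ 2) + P(K ≥ 15).
The two tails are symmetric, so α = 2·(1 + 17 + 136)/2^17 = 308/131072 = 77/32768.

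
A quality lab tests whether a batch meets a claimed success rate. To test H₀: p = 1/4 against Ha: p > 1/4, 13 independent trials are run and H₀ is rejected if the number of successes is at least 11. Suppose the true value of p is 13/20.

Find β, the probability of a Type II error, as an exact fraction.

36323681060626281/40960000000000000

β = P(fail to reject H₀ | Ha true) = P(S ≤ 10 | p = 13/20), S ~ Binomial(13, 13/20).
Equivalently, β = 1 − P(S ≥ 11) = 36323681060626281/40960000000000000.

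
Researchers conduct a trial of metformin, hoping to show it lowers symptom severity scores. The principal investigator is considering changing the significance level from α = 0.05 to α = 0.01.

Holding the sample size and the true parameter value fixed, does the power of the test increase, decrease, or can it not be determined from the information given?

It decreases.

A smaller α moves the rejection region further into the tail. With the alternative true, more outcomes now fall outside the rejection region, so failing to reject becomes more likely.
Since power = 1 − β and β increases, power decreases.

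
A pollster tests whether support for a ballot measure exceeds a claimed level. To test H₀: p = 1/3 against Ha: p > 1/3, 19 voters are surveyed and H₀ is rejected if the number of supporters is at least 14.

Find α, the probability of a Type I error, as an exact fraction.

The Type I error probability is α = P(X ≥ 14) computed under H₀, where X ~ Binomial(19, 1/3).
Adding the binomial terms for j = 14 through 19 with p = 1/3 yields 147529/387420489.

147529/387420489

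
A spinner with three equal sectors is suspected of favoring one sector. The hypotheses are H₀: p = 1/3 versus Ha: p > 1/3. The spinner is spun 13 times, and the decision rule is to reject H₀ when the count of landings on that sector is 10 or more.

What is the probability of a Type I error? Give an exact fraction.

α = P(reject H₀ | H₀ true) = P(X ≥ 10 | p = 1/3), with X ~ Binomial(13, 1/3).
Summing C(13,j)(1/3)^j(2/3)^{13−j} for j = 10,…,13 gives 2627/1594323.

2627/1594323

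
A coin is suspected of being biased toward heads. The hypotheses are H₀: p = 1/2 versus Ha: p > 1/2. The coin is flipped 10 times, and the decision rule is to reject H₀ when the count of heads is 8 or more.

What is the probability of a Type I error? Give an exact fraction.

7/128

The Type I error probability is α = P(X ≥ 8) computed under H₀, where X ~ Binomial(10, 1/2).
P(X ≥ 8) = [C(10,8) + C(10,9) + C(10,10)] / 2^10 = (45 + 10 + 1) / 1024 = 56/1024 = 7/128.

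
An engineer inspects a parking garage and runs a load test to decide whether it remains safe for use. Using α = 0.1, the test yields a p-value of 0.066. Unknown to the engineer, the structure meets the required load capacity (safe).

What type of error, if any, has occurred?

Type I error

The conventional null hypothesis is that the structure meets the required load capacity (safe).
Since p = 0.066 < α = 0.1, H₀ is rejected.
H₀ is true (actually the structure meets the required load capacity (safe)).
Rejecting a true H₀ is a Type I error.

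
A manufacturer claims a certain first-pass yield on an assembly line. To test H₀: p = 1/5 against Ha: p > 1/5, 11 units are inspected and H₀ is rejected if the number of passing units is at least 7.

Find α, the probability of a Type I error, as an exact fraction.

Under H₀, X ~ Binomial(11, 1/5), and α = P(X ≥ 7).
Summing C(11,j)(1/5)^j(4/5)^{11−j} for j = 7,…,11 gives 19193/9765625.

19193/9765625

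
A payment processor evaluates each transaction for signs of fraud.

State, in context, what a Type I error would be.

With the conventional null hypothesis that the transaction is legitimate:
A Type I error is rejecting H₀ when H₀ is true.
Here that means blocking the transaction and freezing the card when actually the transaction is legitimate.

A Type I error would mean concluding that the transaction is fraudulent when in fact the transaction is legitimate.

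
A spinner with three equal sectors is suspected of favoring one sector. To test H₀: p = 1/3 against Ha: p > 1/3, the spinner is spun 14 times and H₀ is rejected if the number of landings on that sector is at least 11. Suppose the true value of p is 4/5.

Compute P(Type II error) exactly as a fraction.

β = P(fail to reject H₀ | Ha true) = P(X ≤ 10 | p = 4/5), X ~ Binomial(14, 4/5).
Summing C(14,j)·(4/5)^j·(1/5)^{14-j} for j = 0..10 gives 1842102761/6103515625.

1842102761/6103515625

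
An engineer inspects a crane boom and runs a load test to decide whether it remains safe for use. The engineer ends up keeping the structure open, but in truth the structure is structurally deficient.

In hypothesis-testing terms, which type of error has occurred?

Type II error

The null hypothesis here is that the structure meets the required load capacity (safe).
'Keeping the structure open' corresponds to failing to reject H₀.
H₀ was not rejected but H₀ is false — a Type II error (false negative).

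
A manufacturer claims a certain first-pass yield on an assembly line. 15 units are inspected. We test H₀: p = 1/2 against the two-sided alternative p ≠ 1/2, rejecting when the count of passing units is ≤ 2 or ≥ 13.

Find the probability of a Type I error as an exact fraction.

The significance level is the null-hypothesis probability of the rejection region {≤2} ∪ {≥13}.
The two tails are symmetric, so α = 2·(1 + 15 + 105)/2^15 = 242/32768 = 121/16384.

121/16384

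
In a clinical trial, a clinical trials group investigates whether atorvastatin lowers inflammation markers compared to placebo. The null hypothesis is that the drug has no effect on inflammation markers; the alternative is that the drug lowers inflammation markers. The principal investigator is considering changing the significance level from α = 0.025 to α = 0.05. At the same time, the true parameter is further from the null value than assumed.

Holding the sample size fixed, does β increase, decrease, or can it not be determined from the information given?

A larger α widens the rejection region, so when the alternative is true more outcomes lead to rejection — failing to reject becomes less likely. A bigger departure from H₀ is easier for the test to detect, so it fails to reject less often. Both changes push β in the same direction.

It decreases.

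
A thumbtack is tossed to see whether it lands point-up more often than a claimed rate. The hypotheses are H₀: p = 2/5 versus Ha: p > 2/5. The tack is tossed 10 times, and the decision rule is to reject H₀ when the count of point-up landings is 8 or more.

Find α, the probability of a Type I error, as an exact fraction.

120064/9765625

α = P(reject H₀ | H₀ true) = P(S ≥ 8 | p = 2/5), with S ~ Binomial(10, 2/5).
P(S ≥ 8) = Σ_{j=8}^{10} C(10,j)·(2/5)^j·(3/5)^{10-j} = 120064/9765625.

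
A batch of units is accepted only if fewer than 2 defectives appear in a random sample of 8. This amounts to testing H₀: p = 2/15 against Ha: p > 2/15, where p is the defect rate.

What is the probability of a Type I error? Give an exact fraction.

Under H₀, S ~ Binomial(8, 2/15); the Type I error rate is P(S ≥ 2).
Via the complement, α = 1 − Σ_{j=0}^{1} C(8,j)(2/15)^j(13/15)^{8-j} = 743183632/2562890625.

743183632/2562890625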